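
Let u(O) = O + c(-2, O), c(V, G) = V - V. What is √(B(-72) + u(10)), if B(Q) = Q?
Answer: I*√62 ≈ 7.874*I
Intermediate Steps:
c(V, G) = 0
u(O) = O (u(O) = O + 0 = O)
√(B(-72) + u(10)) = √(-72 + 10) = √(-62) = I*√62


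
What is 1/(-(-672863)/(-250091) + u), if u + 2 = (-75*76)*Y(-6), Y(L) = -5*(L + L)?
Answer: -250091/85532295045 ≈ -2.9239e-6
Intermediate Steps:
Y(L) = -10*L
u = -342002 (u = -2 + (-75*76)*(-10*(-6)) = -2 - 5700*60 = -2 - 342000 = -342002)
1/(-(-672863)/(-250091) + u) = 1/(-(-672863)/(-250091) - 342002) = 1/(-(-672863)*(-1)/250091 - 342002) = 1/(-1*672863/250091 - 342002) = 1/(-672863/250091 - 342002) = 1/(-85532295045/250091) = -250091/85532295045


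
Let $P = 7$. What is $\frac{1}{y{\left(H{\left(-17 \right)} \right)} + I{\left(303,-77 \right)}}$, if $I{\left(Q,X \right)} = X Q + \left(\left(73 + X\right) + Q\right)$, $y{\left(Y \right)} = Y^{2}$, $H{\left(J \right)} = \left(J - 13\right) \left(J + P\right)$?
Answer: $\frac{1}{66968} \approx 1.4933 \cdot 10^{-5}$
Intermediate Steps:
$H{\left(J \right)} = \left(-13 + J\right) \left(7 + J\right)$ ($H{\left(J \right)} = \left(J - 13\right) \left(J + 7\right) = \left(-13 + J\right) \left(7 + J\right)$)
$I{\left(Q,X \right)} = 73 + Q + X + Q X$ ($I{\left(Q,X \right)} = Q X + \left(73 + Q + X\right) = 73 + Q + X + Q X$)
$\frac{1}{y{\left(H{\left(-17 \right)} \right)} + I{\left(303,-77 \right)}} = \frac{1}{\left(-91 + \left(-17\right)^{2} - -102\right)^{2} + \left(73 + 303 - 77 + 303 \left(-77\right)\right)} = \frac{1}{\left(-91 + 289 + 102\right)^{2} + \left(73 + 303 - 77 - 23331\right)} = \frac{1}{300^{2} - 23032} = \frac{1}{90000 - 23032} = \frac{1}{66968}$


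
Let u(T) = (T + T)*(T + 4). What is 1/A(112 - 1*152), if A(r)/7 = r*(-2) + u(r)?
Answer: 1/20720 ≈ 4.8263e-5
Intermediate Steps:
u(T) = 2*T*(4 + T) (u(T) = (2*T)*(4 + T) = 2*T*(4 + T))
A(r) = -14*r + 14*r*(4 + r) (A(r) = 7*(r*(-2) + 2*r*(4 + r)) = 7*(-2*r + 2*r*(4 + r)) = -14*r + 14*r*(4 + r))
1/A(112 - 1*152) = 1/(14*(112 - 1*152)*(3 + (112 - 1*152))) = 1/(14*(112 - 152)*(3 + (112 - 152))) = 1/(14*(-40)*(3 - 40)) = 1/(14*(-40)*(-37)) = 1/20720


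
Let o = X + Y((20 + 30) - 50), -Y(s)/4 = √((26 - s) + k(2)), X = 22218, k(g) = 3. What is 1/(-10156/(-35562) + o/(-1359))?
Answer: -130271931188667/2092582065074606 - 47740758111*√29/4185164130149212 ≈ -0.062316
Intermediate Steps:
Y(s) = -4*√(29 - s) (Y(s) = -4*√((26 - s) + 3) = -4*√(29 - s))
o = 22218 - 4*√29 (o = 22218 - 4*√(29 - ((20 + 30) - 50)) = 22218 - 4*√(29 - (50 - 50)) = 22218 - 4*√(29 - 1*0) = 22218 - 4*√(29 + 0) = 22218 - 4*√29 ≈ 22196.)
1/(-10156/(-35562) + o/(-1359)) = 1/(-10156/(-35562) + (22218 - 4*√29)/(-1359)) = 1/(-10156*(-1/35562) + (22218 - 4*√29)*(-1/1359)) = 1/(5078/17781 + (-7406/453 + 4*√29/1359)) = 1/(-43128584/2684931 + 4*√29/1359)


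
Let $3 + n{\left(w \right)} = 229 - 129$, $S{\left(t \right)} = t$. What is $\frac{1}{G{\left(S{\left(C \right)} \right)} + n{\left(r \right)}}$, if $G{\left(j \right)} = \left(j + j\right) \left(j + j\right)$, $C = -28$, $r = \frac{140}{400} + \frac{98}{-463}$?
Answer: $\frac{1}{3233} \approx 0.00030931$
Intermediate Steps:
$r = \frac{1281}{9260}$ ($r = 140 \cdot \frac{1}{400} + 98 \left(- \frac{1}{463}\right) = \frac{7}{20} - \frac{98}{463} = \frac{1281}{9260} \approx 0.13834$)
$n{\left(w \right)} = 97$ ($n{\left(w \right)} = -3 + \left(229 - 129\right) = -3 + 100 = 97$)
$G{\left(j \right)} = 4 j^{2}$ ($G{\left(j \right)} = 2 j 2 j = 4 j^{2}$)
$\frac{1}{G{\left(S{\left(C \right)} \right)} + n{\left(r \right)}} = \frac{1}{4 \left(-28\right)^{2} + 97} = \frac{1}{4 \cdot 784 + 97} = \frac{1}{3136 + 97} = \frac{1}{3233}$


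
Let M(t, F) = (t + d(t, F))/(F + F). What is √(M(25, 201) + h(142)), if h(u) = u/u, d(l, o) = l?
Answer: √45426/201 ≈ 1.0604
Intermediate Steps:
h(u) = 1
M(t, F) = t/F (M(t, F) = (t + t)/(F + F) = (2*t)/((2*F)) = (2*t)*(1/(2*F)) = t/F)
√(M(25, 201) + h(142)) = √(25/201 + 1) = √(226/201) = √45426/201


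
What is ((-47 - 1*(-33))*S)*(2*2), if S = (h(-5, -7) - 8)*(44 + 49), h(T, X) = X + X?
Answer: 114576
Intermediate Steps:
h(T, X) = 2*X
S = -2046 (S = (2*(-7) - 8)*(44 + 49) = (-14 - 8)*93 = -22*93 = -2046)
((-47 - 1*(-33))*S)*(2*2) = ((-47 - 1*(-33))*(-2046))*(2*2) = ((-47 + 33)*(-2046))*4 = -14*(-2046)*4 = 28644*4 = 114576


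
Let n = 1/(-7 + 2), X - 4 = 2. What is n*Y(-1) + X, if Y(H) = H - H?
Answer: 6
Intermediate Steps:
X = 6 (X = 4 + 2 = 6)
Y(H) = 0
n = -⅕ (n = 1/(-5) = -⅕ ≈ -0.20000)
n*Y(-1) + X = -⅕*0 + 6 = 0 + 6 = 6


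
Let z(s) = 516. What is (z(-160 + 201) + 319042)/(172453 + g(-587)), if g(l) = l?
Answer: 159779/85933 ≈ 1.8593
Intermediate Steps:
(z(-160 + 201) + 319042)/(172453 + g(-587)) = (516 + 319042)/(172453 - 587) = 319558/171866 = 319558*(1/171866) = 159779/85933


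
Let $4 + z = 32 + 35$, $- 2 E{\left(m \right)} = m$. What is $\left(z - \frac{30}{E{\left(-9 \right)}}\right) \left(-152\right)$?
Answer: $- \frac{25688}{3} \approx -8562.7$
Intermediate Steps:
$E{\left(m \right)} = - \frac{m}{2}$
$z = 63$ ($z = -4 + \left(32 + 35\right) = -4 + 67 = 63$)
$\left(z - \frac{30}{E{\left(-9 \right)}}\right) \left(-152\right) = \left(63 - \frac{30}{\left(- \frac{1}{2}\right) \left(-9\right)}\right) \left(-152\right) = \left(63 - \frac{30}{\frac{9}{2}}\right) \left(-152\right) = \left(63 - \frac{20}{3}\right) \left(-152\right) = \frac{169}{3} \left(-152\right) = - \frac{25688}{3}$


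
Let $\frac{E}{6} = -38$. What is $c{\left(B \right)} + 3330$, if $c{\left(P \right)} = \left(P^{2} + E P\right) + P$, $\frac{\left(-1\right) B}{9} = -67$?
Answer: $230058$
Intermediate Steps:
$B = 603$ ($B = \left(-9\right) \left(-67\right) = 603$)
$E = -228$ ($E = 6 \left(-38\right) = -228$)
$c{\left(P \right)} = P^{2} - 227 P$ ($c{\left(P \right)} = \left(P^{2} - 228 P\right) + P = P^{2} - 227 P$)
$c{\left(B \right)} + 3330 = 603 \left(-227 + 603\right) + 3330 = 603 \cdot 376 + 3330 = 226728 + 3330 = 230058$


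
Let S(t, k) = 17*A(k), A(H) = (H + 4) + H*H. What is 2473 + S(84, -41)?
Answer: 30421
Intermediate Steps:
A(H) = 4 + H + H² (A(H) = (4 + H) + H² = 4 + H + H²)
S(t, k) = 68 + 17*k + 17*k² (S(t, k) = 17*(4 + k + k²) = 68 + 17*k + 17*k²)
2473 + S(84, -41) = 2473 + (68 + 17*(-41) + 17*(-41)²) = 2473 + (68 - 697 + 17*1681) = 2473 + (68 - 697 + 28577) = 2473 + 27948 = 30421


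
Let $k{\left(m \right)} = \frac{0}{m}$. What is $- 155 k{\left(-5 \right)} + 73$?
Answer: $73$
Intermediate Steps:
$k{\left(m \right)} = 0$
$- 155 k{\left(-5 \right)} + 73 = \left(-155\right) 0 + 73 = 0 + 73 = 73$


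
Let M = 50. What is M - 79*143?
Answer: -11247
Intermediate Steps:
M - 79*143 = 50 - 79*143 = 50 - 11297 = -11247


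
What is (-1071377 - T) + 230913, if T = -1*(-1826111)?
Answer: -2666575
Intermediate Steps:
T = 1826111
(-1071377 - T) + 230913 = (-1071377 - 1*1826111) + 230913 = (-1071377 - 1826111) + 230913 = -2897488 + 230913 = -2666575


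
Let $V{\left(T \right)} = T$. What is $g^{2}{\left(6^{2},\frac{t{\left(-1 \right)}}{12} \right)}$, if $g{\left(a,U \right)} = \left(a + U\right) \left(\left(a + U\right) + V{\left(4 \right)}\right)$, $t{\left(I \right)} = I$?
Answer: $\frac{42621189601}{20736} \approx 2.0554 \cdot 10^{6}$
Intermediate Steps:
$g{\left(a,U \right)} = \left(U + a\right) \left(4 + U + a\right)$ ($g{\left(a,U \right)} = \left(a + U\right) \left(\left(a + U\right) + 4\right) = \left(U + a\right) \left(\left(U + a\right) + 4\right) = \left(U + a\right) \left(4 + U + a\right)$)
$g^{2}{\left(6^{2},\frac{t{\left(-1 \right)}}{12} \right)} = \left(\left(- \frac{1}{12}\right)^{2} + \left(6^{2}\right)^{2} + 4 \left(- \frac{1}{12}\right) + 4 \cdot 6^{2} + 2 \left(- \frac{1}{12}\right) 6^{2}\right)^{2} = \left(\left(\left(-1\right) \frac{1}{12}\right)^{2} + 36^{2} + 4 \left(\left(-1\right) \frac{1}{12}\right) + 4 \cdot 36 + 2 \left(\left(-1\right) \frac{1}{12}\right) 36\right)^{2} = \left(\left(- \frac{1}{12}\right)^{2} + 1296 + 4 \left(- \frac{1}{12}\right) + 144 + 2 \left(- \frac{1}{12}\right) 36\right)^{2} = \left(\frac{1}{144} + 1296 - \frac{1}{3} + 144 - 6\right)^{2} = \left(\frac{206449}{144}\right)^{2} = \frac{42621189601}{20736}$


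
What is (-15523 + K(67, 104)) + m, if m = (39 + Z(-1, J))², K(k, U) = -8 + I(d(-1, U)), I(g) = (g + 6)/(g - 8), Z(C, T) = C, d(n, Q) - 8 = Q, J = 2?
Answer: -732465/52 ≈ -14086.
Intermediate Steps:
d(n, Q) = 8 + Q
I(g) = (6 + g)/(-8 + g)
K(k, U) = -8 + (14 + U)/U (K(k, U) = -8 + (6 + (8 + U))/(-8 + (8 + U)) = -8 + (14 + U)/U)
m = 1444 (m = (39 - 1)² = 38² = 1444)
(-15523 + K(67, 104)) + m = (-15523 + (-7 + 14/104)) + 1444 = (-15523 + (-7 + 14*(1/104))) + 1444 = (-15523 + (-7 + 7/52)) + 1444 = (-15523 - 357/52) + 1444 = -807553/52 + 1444 = -732465/52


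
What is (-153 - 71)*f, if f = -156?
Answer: 34944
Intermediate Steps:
(-153 - 71)*f = (-153 - 71)*(-156) = -224*(-156) = 34944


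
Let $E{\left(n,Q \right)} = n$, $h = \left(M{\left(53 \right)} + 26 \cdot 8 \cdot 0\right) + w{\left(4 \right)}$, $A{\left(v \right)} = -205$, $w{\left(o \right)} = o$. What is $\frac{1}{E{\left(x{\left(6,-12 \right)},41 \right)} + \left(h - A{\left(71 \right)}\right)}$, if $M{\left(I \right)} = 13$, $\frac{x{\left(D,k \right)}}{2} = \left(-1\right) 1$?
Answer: $\frac{1}{220} \approx 0.0045455$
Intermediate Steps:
$x{\left(D,k \right)} = -2$ ($x{\left(D,k \right)} = 2 \left(\left(-1\right) 1\right) = 2 \left(-1\right) = -2$)
$h = 17$ ($h = \left(13 + 26 \cdot 8 \cdot 0\right) + 4 = \left(13 + 208 \cdot 0\right) + 4 = \left(13 + 0\right) + 4 = 13 + 4 = 17$)
$\frac{1}{E{\left(x{\left(6,-12 \right)},41 \right)} + \left(h - A{\left(71 \right)}\right)} = \frac{1}{-2 + \left(17 - -205\right)} = \frac{1}{-2 + \left(17 + 205\right)} = \frac{1}{-2 + 222} = \frac{1}{220}$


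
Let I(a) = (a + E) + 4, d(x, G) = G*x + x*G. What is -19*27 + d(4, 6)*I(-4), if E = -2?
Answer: -609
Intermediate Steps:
d(x, G) = 2*G*x (d(x, G) = G*x + G*x = 2*G*x)
I(a) = 2 + a (I(a) = (a - 2) + 4 = (-2 + a) + 4 = 2 + a)
-19*27 + d(4, 6)*I(-4) = -19*27 + (2*6*4)*(2 - 4) = -513 + 48*(-2) = -513 - 96 = -609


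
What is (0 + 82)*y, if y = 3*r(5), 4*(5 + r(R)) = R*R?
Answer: 615/2 ≈ 307.50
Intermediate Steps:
r(R) = -5 + R**2/4 (r(R) = -5 + (R*R)/4 = -5 + R**2/4)
y = 15/4 (y = 3*(-5 + (1/4)*5**2) = 3*(-5 + (1/4)*25) = 3*(-5 + 25/4) = 3*(5/4) = 15/4 ≈ 3.7500)
(0 + 82)*y = (0 + 82)*(15/4) = 82*(15/4) = 615/2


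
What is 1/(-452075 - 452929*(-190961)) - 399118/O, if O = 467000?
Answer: -4310984992725787/5044197434384250 ≈ -0.85464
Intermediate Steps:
1/(-452075 - 452929*(-190961)) - 399118/O = 1/(-452075 - 452929*(-190961)) - 399118/467000 = -1/190961/(-905004) - 399118*1/467000 = -1/905004*(-1/190961) - 199559/233500 = 1/172820468844 - 199559/233500 = -4310984992725787/5044197434384250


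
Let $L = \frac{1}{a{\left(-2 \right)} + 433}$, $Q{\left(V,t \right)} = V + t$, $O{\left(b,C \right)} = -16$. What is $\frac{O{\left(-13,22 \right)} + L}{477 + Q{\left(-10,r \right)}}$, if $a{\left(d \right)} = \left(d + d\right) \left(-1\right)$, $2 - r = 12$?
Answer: $- \frac{6991}{199709} \approx -0.035006$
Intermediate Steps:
$r = -10$ ($r = 2 - 12 = -10$)
$a{\left(d \right)} = - 2 d$ ($a{\left(d \right)} = 2 d \left(-1\right) = - 2 d$)
$L = \frac{1}{437}$ ($L = \frac{1}{\left(-2\right) \left(-2\right) + 433} = \frac{1}{4 + 433} = \frac{1}{437} \approx 0.0022883$)
$\frac{O{\left(-13,22 \right)} + L}{477 + Q{\left(-10,r \right)}} = \frac{-16 + \frac{1}{437}}{477 - 20} = - \frac{6991}{437 \left(477 - 20\right)} = - \frac{6991}{437 \cdot 457} = \left(- \frac{6991}{437}\right) \frac{1}{457} = - \frac{6991}{199709}$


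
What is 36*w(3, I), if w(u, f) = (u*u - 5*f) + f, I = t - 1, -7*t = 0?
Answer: 468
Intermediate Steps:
t = 0 (t = -⅐*0 = 0)
I = -1 (I = 0 - 1 = -1)
w(u, f) = u² - 4*f (w(u, f) = (u² - 5*f) + f = u² - 4*f)
36*w(3, I) = 36*(3² - 4*(-1)) = 36*(9 + 4) = 36*13 = 468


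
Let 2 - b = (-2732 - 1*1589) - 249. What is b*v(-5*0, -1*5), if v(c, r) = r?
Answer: -22860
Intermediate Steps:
b = 4572 (b = 2 - ((-2732 - 1*1589) - 249) = 2 - ((-2732 - 1589) - 249) = 2 - (-4321 - 249) = 2 - 1*(-4570) = 2 + 4570 = 4572)
b*v(-5*0, -1*5) = 4572*(-1*5) = 4572*(-5) = -22860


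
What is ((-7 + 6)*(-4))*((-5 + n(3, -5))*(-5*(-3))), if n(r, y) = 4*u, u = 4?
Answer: 660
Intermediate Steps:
n(r, y) = 16 (n(r, y) = 4*4 = 16)
((-7 + 6)*(-4))*((-5 + n(3, -5))*(-5*(-3))) = ((-7 + 6)*(-4))*((-5 + 16)*(-5*(-3))) = (-1*(-4))*(11*15) = 4*165 = 660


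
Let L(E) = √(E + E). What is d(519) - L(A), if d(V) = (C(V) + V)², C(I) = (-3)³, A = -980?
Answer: 242064 - 14*I*√10 ≈ 2.4206e+5 - 44.272*I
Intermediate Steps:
L(E) = √2*√E (L(E) = √(2*E) = √2*√E)
C(I) = -27
d(V) = (-27 + V)²
d(519) - L(A) = (-27 + 519)² - √2*√(-980) = 492² - √2*14*I*√5 = 242064 - 14*I*√10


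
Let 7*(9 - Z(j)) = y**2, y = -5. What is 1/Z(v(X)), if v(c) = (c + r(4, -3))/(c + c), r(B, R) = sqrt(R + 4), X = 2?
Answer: 7/38 ≈ 0.18421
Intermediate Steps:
r(B, R) = sqrt(4 + R)
v(c) = (1 + c)/(2*c) (v(c) = (c + sqrt(4 - 3))/(c + c) = (c + sqrt(1))/((2*c)) = (c + 1)*(1/(2*c)) = (1 + c)*(1/(2*c)) = (1 + c)/(2*c))
Z(j) = 38/7 (Z(j) = 9 - 1/7*(-5)**2 = 9 - 1/7*25 = 9 - 25/7 = 38/7)
1/Z(v(X)) = 1/(38/7) = 7/38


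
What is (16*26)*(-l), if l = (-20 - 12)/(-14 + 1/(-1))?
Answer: -13312/15 ≈ -887.47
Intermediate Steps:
l = 32/15 (l = -32/(-14 + 1*(-1)) = -32/(-14 - 1) = -32/(-15) = -32*(-1/15) = 32/15 ≈ 2.1333)
(16*26)*(-l) = (16*26)*(-1*32/15) = 416*(-32/15) = -13312/15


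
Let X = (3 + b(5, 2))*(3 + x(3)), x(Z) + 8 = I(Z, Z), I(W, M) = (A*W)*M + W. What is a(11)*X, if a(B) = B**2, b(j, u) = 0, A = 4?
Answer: 12342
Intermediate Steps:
I(W, M) = W + 4*M*W (I(W, M) = (4*W)*M + W = 4*M*W + W = W + 4*M*W)
x(Z) = -8 + Z*(1 + 4*Z)
X = 102 (X = (3 + 0)*(3 + (-8 + 3*(1 + 4*3))) = 3*(3 + (-8 + 3*(1 + 12))) = 3*(3 + (-8 + 3*13)) = 3*(3 + (-8 + 39)) = 3*(3 + 31) = 3*34 = 102)
a(11)*X = 11**2*102 = 121*102 = 12342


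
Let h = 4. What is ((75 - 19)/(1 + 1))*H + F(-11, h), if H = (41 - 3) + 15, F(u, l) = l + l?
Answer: 1492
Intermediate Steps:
F(u, l) = 2*l
H = 53 (H = 38 + 15 = 53)
((75 - 19)/(1 + 1))*H + F(-11, h) = ((75 - 19)/(1 + 1))*53 + 2*4 = (56/2)*53 + 8 = (56*(1/2))*53 + 8 = 28*53 + 8 = 1484 + 8 = 1492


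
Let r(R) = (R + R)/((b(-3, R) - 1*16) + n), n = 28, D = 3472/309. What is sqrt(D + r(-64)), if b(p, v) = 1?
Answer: 4*sqrt(1401933)/4017 ≈ 1.1790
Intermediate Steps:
D = 3472/309 (D = 3472*(1/309) = 3472/309 ≈ 11.236)
r(R) = 2*R/13 (r(R) = (R + R)/((1 - 1*16) + 28) = (2*R)/((1 - 16) + 28) = (2*R)/(-15 + 28) = (2*R)/13 = (2*R)*(1/13) = 2*R/13)
sqrt(D + r(-64)) = sqrt(3472/309 + (2/13)*(-64)) = sqrt(3472/309 - 128/13) = sqrt(5584/4017) = 4*sqrt(1401933)/4017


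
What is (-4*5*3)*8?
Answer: -480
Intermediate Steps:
(-4*5*3)*8 = -20*3*8 = -60*8 = -480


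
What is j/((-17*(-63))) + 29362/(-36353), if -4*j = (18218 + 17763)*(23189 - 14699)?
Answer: -1850865434063/25956042 ≈ -71308.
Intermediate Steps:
j = -152739345/2 (j = -(18218 + 17763)*(23189 - 14699)/4 = -35981*8490/4 = -¼*305478690 = -152739345/2 ≈ -7.6370e+7)
j/((-17*(-63))) + 29362/(-36353) = -152739345/(2*((-17*(-63)))) + 29362/(-36353) = -152739345/2/1071 + 29362*(-1/36353) = -152739345/2*1/1071 - 29362/36353 = -50913115/714 - 29362/36353 = -1850865434063/25956042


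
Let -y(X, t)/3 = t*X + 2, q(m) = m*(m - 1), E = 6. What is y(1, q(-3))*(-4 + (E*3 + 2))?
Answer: -672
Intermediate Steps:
q(m) = m*(-1 + m)
y(X, t) = -6 - 3*X*t (y(X, t) = -3*(t*X + 2) = -3*(X*t + 2) = -3*(2 + X*t) = -6 - 3*X*t)
y(1, q(-3))*(-4 + (E*3 + 2)) = (-6 - 3*1*(-3*(-1 - 3)))*(-4 + (6*3 + 2)) = (-6 - 3*1*(-3*(-4)))*(-4 + (18 + 2)) = (-6 - 3*1*12)*(-4 + 20) = (-6 - 36)*16 = -42*16 = -672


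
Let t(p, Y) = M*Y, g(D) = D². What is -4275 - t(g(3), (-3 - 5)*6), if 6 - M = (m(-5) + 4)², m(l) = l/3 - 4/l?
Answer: -334369/75 ≈ -4458.3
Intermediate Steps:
m(l) = -4/l + l/3 (m(l) = l*(⅓) - 4/l = l/3 - 4/l = -4/l + l/3)
M = -859/225 (M = 6 - ((-4/(-5) + (⅓)*(-5)) + 4)² = 6 - ((-4*(-⅕) - 5/3) + 4)² = 6 - ((⅘ - 5/3) + 4)² = 6 - (-13/15 + 4)² = 6 - (47/15)² = 6 - 1*2209/225 = 6 - 2209/225 = -859/225 ≈ -3.8178)
t(p, Y) = -859*Y/225
-4275 - t(g(3), (-3 - 5)*6) = -4275 - (-859)*(-3 - 5)*6/225 = -4275 - (-859)*(-8*6)/225 = -4275 - (-859)*(-48)/225 = -4275 - 1*13744/75 = -4275 - 13744/75 = -334369/75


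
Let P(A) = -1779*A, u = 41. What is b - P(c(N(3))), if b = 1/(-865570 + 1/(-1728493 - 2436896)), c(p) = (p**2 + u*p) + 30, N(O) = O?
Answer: 1039079374214195349/3605435756731 ≈ 2.8820e+5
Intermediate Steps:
c(p) = 30 + p**2 + 41*p (c(p) = (p**2 + 41*p) + 30 = 30 + p**2 + 41*p)
b = -4165389/3605435756731 (b = 1/(-865570 + 1/(-4165389)) = 1/(-865570 - 1/4165389) = 1/(-3605435756731/4165389) = -4165389/3605435756731 ≈ -1.1553e-6)
b - P(c(N(3))) = -4165389/3605435756731 - (-1779)*(30 + 3**2 + 41*3) = -4165389/3605435756731 - (-1779)*(30 + 9 + 123) = -4165389/3605435756731 - (-1779)*162 = -4165389/3605435756731 - 1*(-288198) = -4165389/3605435756731 + 288198 = 1039079374214195349/3605435756731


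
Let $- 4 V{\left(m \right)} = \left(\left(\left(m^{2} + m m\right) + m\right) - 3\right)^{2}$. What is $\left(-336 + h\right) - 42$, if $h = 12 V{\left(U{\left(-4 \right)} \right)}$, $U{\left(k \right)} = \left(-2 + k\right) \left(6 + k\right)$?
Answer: $-223965$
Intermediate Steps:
$V{\left(m \right)} = - \frac{\left(-3 + m + 2 m^{2}\right)^{2}}{4}$ ($V{\left(m \right)} = - \frac{\left(\left(\left(m^{2} + m m\right) + m\right) - 3\right)^{2}}{4} = - \frac{\left(\left(\left(m^{2} + m^{2}\right) + m\right) - 3\right)^{2}}{4} = - \frac{\left(\left(2 m^{2} + m\right) - 3\right)^{2}}{4} = - \frac{\left(\left(m + 2 m^{2}\right) - 3\right)^{2}}{4} = - \frac{\left(-3 + m + 2 m^{2}\right)^{2}}{4}$)
$h = -223587$ ($h = 12 \left(- \frac{\left(-3 + \left(-12 + \left(-4\right)^{2} + 4 \left(-4\right)\right) + 2 \left(-12 + \left(-4\right)^{2} + 4 \left(-4\right)\right)^{2}\right)^{2}}{4}\right) = 12 \left(- \frac{\left(-3 - 12 + 2 \left(-12 + 16 - 16\right)^{2}\right)^{2}}{4}\right) = 12 \left(- \frac{\left(-3 - 12 + 2 \left(-12\right)^{2}\right)^{2}}{4}\right) = 12 \left(- \frac{\left(-3 - 12 + 2 \cdot 144\right)^{2}}{4}\right) = 12 \left(- \frac{\left(-3 - 12 + 288\right)^{2}}{4}\right) = 12 \left(- \frac{273^{2}}{4}\right) = 12 \left(\left(- \frac{1}{4}\right) 74529\right) = 12 \left(- \frac{74529}{4}\right) = -223587$)
$\left(-336 + h\right) - 42 = \left(-336 - 223587\right) - 42 = -223923 - 42 = -223965$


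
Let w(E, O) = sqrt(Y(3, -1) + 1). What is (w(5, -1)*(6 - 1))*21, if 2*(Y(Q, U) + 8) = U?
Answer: 105*I*sqrt(30)/2 ≈ 287.55*I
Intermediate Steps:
Y(Q, U) = -8 + U/2
w(E, O) = I*sqrt(30)/2 (w(E, O) = sqrt((-8 + (1/2)*(-1)) + 1) = sqrt((-8 - 1/2) + 1) = sqrt(-17/2 + 1) = sqrt(-15/2) = I*sqrt(30)/2)
(w(5, -1)*(6 - 1))*21 = ((I*sqrt(30)/2)*(6 - 1))*21 = ((I*sqrt(30)/2)*5)*21 = (5*I*sqrt(30)/2)*21 = 105*I*sqrt(30)/2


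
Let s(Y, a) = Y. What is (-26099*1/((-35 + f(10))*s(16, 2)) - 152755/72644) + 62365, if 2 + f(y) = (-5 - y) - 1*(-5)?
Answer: 852168561279/13657072 ≈ 62398.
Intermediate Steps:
f(y) = -2 - y (f(y) = -2 + ((-5 - y) - 1*(-5)) = -2 + ((-5 - y) + 5) = -2 - y)
(-26099*1/((-35 + f(10))*s(16, 2)) - 152755/72644) + 62365 = (-26099*1/(16*(-35 + (-2 - 1*10))) - 152755/72644) + 62365 = (-26099*1/(16*(-35 + (-2 - 10))) - 152755*1/72644) + 62365 = (-26099*1/(16*(-35 - 12)) - 152755/72644) + 62365 = (-26099/((-47*16)) - 152755/72644) + 62365 = (-26099/(-752) - 152755/72644) + 62365 = (-26099*(-1/752) - 152755/72644) + 62365 = (26099/752 - 152755/72644) + 62365 = 445265999/13657072 + 62365 = 852168561279/13657072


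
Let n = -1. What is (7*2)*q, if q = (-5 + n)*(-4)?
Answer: 336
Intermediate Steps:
q = 24 (q = (-5 - 1)*(-4) = -6*(-4) = 24)
(7*2)*q = (7*2)*24 = 14*24 = 336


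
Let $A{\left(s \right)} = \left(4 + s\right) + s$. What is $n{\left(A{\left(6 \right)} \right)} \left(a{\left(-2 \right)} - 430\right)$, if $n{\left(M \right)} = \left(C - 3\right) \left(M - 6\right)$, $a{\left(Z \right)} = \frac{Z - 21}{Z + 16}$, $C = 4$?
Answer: $- \frac{30215}{7} \approx -4316.4$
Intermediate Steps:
$A{\left(s \right)} = 4 + 2 s$
$a{\left(Z \right)} = \frac{-21 + Z}{16 + Z}$
$n{\left(M \right)} = -6 + M$ ($n{\left(M \right)} = \left(4 - 3\right) \left(M - 6\right) = 1 \left(-6 + M\right) = -6 + M$)
$n{\left(A{\left(6 \right)} \right)} \left(a{\left(-2 \right)} - 430\right) = \left(-6 + \left(4 + 2 \cdot 6\right)\right) \left(\frac{-21 - 2}{16 - 2} - 430\right) = \left(-6 + \left(4 + 12\right)\right) \left(\frac{1}{14} \left(-23\right) - 430\right) = \left(-6 + 16\right) \left(\frac{1}{14} \left(-23\right) - 430\right) = 10 \left(- \frac{23}{14} - 430\right) = 10 \left(- \frac{6043}{14}\right) = - \frac{30215}{7}$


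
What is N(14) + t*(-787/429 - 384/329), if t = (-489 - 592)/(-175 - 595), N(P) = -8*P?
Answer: -268722877/2312310 ≈ -116.21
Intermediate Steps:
t = 1081/770 (t = -1081/(-770) = -1081*(-1/770) = 1081/770 ≈ 1.4039)
N(14) + t*(-787/429 - 384/329) = -8*14 + 1081*(-787/429 - 384/329)/770 = -112 + 1081*(-787*1/429 - 384*1/329)/770 = -112 + 1081*(-787/429 - 384/329)/770 = -112 + (1081/770)*(-423659/141141) = -112 - 9744157/2312310 = -268722877/2312310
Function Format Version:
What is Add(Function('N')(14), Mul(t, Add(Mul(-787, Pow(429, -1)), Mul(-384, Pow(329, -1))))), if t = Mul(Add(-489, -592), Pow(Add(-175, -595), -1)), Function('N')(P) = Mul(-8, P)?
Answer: Rational(-268722877, 2312310) ≈ -116.21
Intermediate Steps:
t = Rational(1081, 770) (t = Mul(-1081, Pow(-770, -1)) = Mul(-1081, Rational(-1, 770)) = Rational(1081, 770) ≈ 1.4039)
Add(Function('N')(14), Mul(t, Add(Mul(-787, Pow(429, -1)), Mul(-384, Pow(329, -1))))) = Add(Mul(-8, 14), Mul(Rational(1081, 770), Add(Mul(-787, Pow(429, -1)), Mul(-384, Pow(329, -1))))) = Add(-112, Mul(Rational(1081, 770), Add(Mul(-787, Rational(1, 429)), Mul(-384, Rational(1, 329))))) = Add(-112, Mul(Rational(1081, 770), Add(Rational(-787, 429), Rational(-384, 329)))) = Add(-112, Mul(Rational(1081, 770), Rational(-423659, 141141))) = Add(-112, Rational(-9744157, 2312310)) = Rational(-268722877, 2312310)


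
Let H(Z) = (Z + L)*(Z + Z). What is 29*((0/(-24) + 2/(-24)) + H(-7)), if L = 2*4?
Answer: -4901/12 ≈ -408.42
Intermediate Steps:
L = 8
H(Z) = 2*Z*(8 + Z) (H(Z) = (Z + 8)*(Z + Z) = (8 + Z)*(2*Z) = 2*Z*(8 + Z))
29*((0/(-24) + 2/(-24)) + H(-7)) = 29*((0/(-24) + 2/(-24)) + 2*(-7)*(8 - 7)) = 29*((0*(-1/24) + 2*(-1/24)) + 2*(-7)*1) = 29*((0 - 1/12) - 14) = 29*(-1/12 - 14) = 29*(-169/12) = -4901/12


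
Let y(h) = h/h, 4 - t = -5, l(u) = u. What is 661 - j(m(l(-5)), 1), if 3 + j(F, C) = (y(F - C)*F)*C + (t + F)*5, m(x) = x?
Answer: 649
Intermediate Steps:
t = 9 (t = 4 - 1*(-5) = 4 + 5 = 9)
y(h) = 1
j(F, C) = 42 + 5*F + C*F (j(F, C) = -3 + ((1*F)*C + (9 + F)*5) = -3 + (F*C + (45 + 5*F)) = -3 + (C*F + (45 + 5*F)) = -3 + (45 + 5*F + C*F) = 42 + 5*F + C*F)
661 - j(m(l(-5)), 1) = 661 - (42 + 5*(-5) + 1*(-5)) = 661 - (42 - 25 - 5) = 661 - 1*12 = 661 - 12 = 649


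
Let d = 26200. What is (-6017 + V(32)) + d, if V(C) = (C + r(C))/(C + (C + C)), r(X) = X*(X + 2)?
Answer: 60584/3 ≈ 20195.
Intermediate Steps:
r(X) = X*(2 + X)
V(C) = (C + C*(2 + C))/(3*C) (V(C) = (C + C*(2 + C))/(C + (C + C)) = (C + C*(2 + C))/(C + 2*C) = (C + C*(2 + C))/((3*C)) = (C + C*(2 + C))*(1/(3*C)) = (C + C*(2 + C))/(3*C))
(-6017 + V(32)) + d = (-6017 + (1 + (⅓)*32)) + 26200 = (-6017 + (1 + 32/3)) + 26200 = (-6017 + 35/3) + 26200 = -18016/3 + 26200 = 60584/3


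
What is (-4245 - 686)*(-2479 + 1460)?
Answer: 5024689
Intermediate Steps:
(-4245 - 686)*(-2479 + 1460) = -4931*(-1019) = 5024689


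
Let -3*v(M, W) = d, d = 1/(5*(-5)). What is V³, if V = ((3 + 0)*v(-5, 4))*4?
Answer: 64/15625 ≈ 0.0040960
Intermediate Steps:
d = -1/25 (d = 1/(-25) = 1*(-1/25) = -1/25 ≈ -0.040000)
v(M, W) = 1/75 (v(M, W) = -⅓*(-1/25) = 1/75)
V = 4/25 (V = ((3 + 0)*(1/75))*4 = (3*(1/75))*4 = (1/25)*4 = 4/25 ≈ 0.16000)
V³ = (4/25)³ = 64/15625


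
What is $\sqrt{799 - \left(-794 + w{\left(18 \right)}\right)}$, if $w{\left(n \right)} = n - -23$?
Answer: $4 \sqrt{97} \approx 39.395$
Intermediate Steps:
$w{\left(n \right)} = 23 + n$ ($w{\left(n \right)} = n + 23 = 23 + n$)
$\sqrt{799 - \left(-794 + w{\left(18 \right)}\right)} = \sqrt{799 + \left(794 - \left(23 + 18\right)\right)} = \sqrt{799 + \left(794 - 41\right)} = \sqrt{799 + 753} = \sqrt{1552} = 4 \sqrt{97}$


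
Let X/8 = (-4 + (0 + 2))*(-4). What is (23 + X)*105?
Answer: 9135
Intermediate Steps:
X = 64 (X = 8*((-4 + (0 + 2))*(-4)) = 8*((-4 + 2)*(-4)) = 8*(-2*(-4)) = 8*8 = 64)
(23 + X)*105 = (23 + 64)*105 = 87*105 = 9135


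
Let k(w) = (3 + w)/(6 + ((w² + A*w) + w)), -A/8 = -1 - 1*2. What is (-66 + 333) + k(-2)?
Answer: 10679/40 ≈ 266.98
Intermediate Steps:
A = 24 (A = -8*(-1 - 1*2) = -8*(-1 - 2) = -8*(-3) = 24)
k(w) = (3 + w)/(6 + w² + 25*w) (k(w) = (3 + w)/(6 + ((w² + 24*w) + w)) = (3 + w)/(6 + (w² + 25*w)) = (3 + w)/(6 + w² + 25*w))
(-66 + 333) + k(-2) = (-66 + 333) + (3 - 2)/(6 + (-2)² + 25*(-2)) = 267 + 1/(6 + 4 - 50) = 267 + 1/(-40) = 267 - 1/40*1 = 267 - 1/40 = 10679/40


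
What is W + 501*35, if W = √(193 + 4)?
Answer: 17535 + √197 ≈ 17549.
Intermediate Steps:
W = √197 ≈ 14.036
W + 501*35 = √197 + 501*35 = √197 + 17535 = 17535 + √197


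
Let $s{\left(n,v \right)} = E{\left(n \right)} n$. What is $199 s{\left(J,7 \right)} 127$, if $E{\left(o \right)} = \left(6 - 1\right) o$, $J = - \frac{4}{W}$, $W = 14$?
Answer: $\frac{505460}{49} \approx 10316.0$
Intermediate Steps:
$J = - \frac{2}{7}$ ($J = - \frac{4}{14} = \left(-4\right) \frac{1}{14} = - \frac{2}{7} \approx -0.28571$)
$E{\left(o \right)} = 5 o$
$s{\left(n,v \right)} = 5 n^{2}$ ($s{\left(n,v \right)} = 5 n n = 5 n^{2}$)
$199 s{\left(J,7 \right)} 127 = 199 \cdot 5 \left(- \frac{2}{7}\right)^{2} \cdot 127 = 199 \cdot 5 \cdot \frac{4}{49} \cdot 127 = 199 \cdot \frac{20}{49} \cdot 127 = \frac{3980}{49} \cdot 127 = \frac{505460}{49}$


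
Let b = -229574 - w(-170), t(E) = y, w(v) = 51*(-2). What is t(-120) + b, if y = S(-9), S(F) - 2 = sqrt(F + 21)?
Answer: -229470 + 2*sqrt(3) ≈ -2.2947e+5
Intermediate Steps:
S(F) = 2 + sqrt(21 + F) (S(F) = 2 + sqrt(F + 21) = 2 + sqrt(21 + F))
w(v) = -102
y = 2 + 2*sqrt(3) (y = 2 + sqrt(21 - 9) = 2 + sqrt(12) = 2 + 2*sqrt(3) ≈ 5.4641)
t(E) = 2 + 2*sqrt(3)
b = -229472 (b = -229574 - 1*(-102) = -229574 + 102 = -229472)
t(-120) + b = (2 + 2*sqrt(3)) - 229472 = -229470 + 2*sqrt(3)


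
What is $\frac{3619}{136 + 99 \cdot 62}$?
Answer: $\frac{3619}{6274} \approx 0.57683$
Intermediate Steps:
$\frac{3619}{136 + 99 \cdot 62} = \frac{3619}{136 + 6138} = \frac{3619}{6274}$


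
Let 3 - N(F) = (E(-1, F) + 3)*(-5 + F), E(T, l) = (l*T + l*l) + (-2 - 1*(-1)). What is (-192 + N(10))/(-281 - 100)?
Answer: 649/381 ≈ 1.7034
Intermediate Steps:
E(T, l) = -1 + l² + T*l (E(T, l) = (T*l + l²) + (-2 + 1) = (l² + T*l) - 1 = -1 + l² + T*l)
N(F) = 3 - (-5 + F)*(2 + F² - F) (N(F) = 3 - ((-1 + F² - F) + 3)*(-5 + F) = 3 - (2 + F² - F)*(-5 + F) = 3 - (-5 + F)*(2 + F² - F))
(-192 + N(10))/(-281 - 100) = (-192 + (13 - 1*10³ - 7*10 + 6*10²))/(-281 - 100) = (-192 + (13 - 1*1000 - 70 + 6*100))/(-381) = (-192 + (13 - 1000 - 70 + 600))*(-1/381) = (-192 - 457)*(-1/381) = -649*(-1/381) = 649/381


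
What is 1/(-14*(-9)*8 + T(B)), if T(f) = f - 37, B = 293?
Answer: 1/1264 ≈ 0.00079114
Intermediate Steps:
T(f) = -37 + f
1/(-14*(-9)*8 + T(B)) = 1/(-14*(-9)*8 + (-37 + 293)) = 1/(126*8 + 256) = 1/(1008 + 256) = 1/1264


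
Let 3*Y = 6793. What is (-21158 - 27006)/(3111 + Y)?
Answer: -72246/8063 ≈ -8.9602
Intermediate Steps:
Y = 6793/3 (Y = (⅓)*6793 = 6793/3 ≈ 2264.3)
(-21158 - 27006)/(3111 + Y) = (-21158 - 27006)/(3111 + 6793/3) = -48164/16126/3 = -48164*3/16126 = -72246/8063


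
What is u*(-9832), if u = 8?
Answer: -78656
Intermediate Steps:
u*(-9832) = 8*(-9832) = -78656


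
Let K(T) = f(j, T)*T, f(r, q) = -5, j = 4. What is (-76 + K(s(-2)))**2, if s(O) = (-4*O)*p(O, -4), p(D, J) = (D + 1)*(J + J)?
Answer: 156816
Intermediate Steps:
p(D, J) = 2*J*(1 + D) (p(D, J) = (1 + D)*(2*J) = 2*J*(1 + D))
s(O) = -4*O*(-8 - 8*O) (s(O) = (-4*O)*(2*(-4)*(1 + O)) = (-4*O)*(-8 - 8*O) = -4*O*(-8 - 8*O))
K(T) = -5*T
(-76 + K(s(-2)))**2 = (-76 - 160*(-2)*(1 - 2))**2 = (-76 - 160*(-2)*(-1))**2 = (-76 - 5*64)**2 = (-76 - 320)**2 = (-396)**2 = 156816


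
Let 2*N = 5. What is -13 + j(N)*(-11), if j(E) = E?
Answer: -81/2 ≈ -40.500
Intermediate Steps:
N = 5/2 (N = (1/2)*5 = 5/2 ≈ 2.5000)
-13 + j(N)*(-11) = -13 + (5/2)*(-11) = -13 - 55/2 = -81/2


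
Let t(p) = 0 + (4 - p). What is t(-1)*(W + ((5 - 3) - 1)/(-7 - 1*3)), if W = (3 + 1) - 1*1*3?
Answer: 9/2 ≈ 4.5000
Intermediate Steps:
t(p) = 4 - p
W = 1 (W = 4 - 1*3 = 4 - 3 = 1)
t(-1)*(W + ((5 - 3) - 1)/(-7 - 1*3)) = (4 - 1*(-1))*(1 + ((5 - 3) - 1)/(-7 - 1*3)) = (4 + 1)*(1 + (2 - 1)/(-7 - 3)) = 5*(1 + 1/(-10)) = 5*(1 + 1*(-⅒)) = 5*(1 - ⅒) = 5*(9/10) = 9/2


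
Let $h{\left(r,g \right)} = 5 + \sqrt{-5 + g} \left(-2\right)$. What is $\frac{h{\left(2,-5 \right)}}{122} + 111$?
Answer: $\frac{13547}{122} - \frac{i \sqrt{10}}{61} \approx 111.04 - 0.051841 i$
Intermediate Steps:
$h{\left(r,g \right)} = 5 - 2 \sqrt{-5 + g}$
$\frac{h{\left(2,-5 \right)}}{122} + 111 = \frac{5 - 2 \sqrt{-5 - 5}}{122} + 111 = \left(5 - 2 \sqrt{-10}\right) \frac{1}{122} + 111 = \left(5 - 2 i \sqrt{10}\right) \frac{1}{122} + 111 = \left(\frac{5}{122} - \frac{i \sqrt{10}}{61}\right) + 111 = \frac{13547}{122} - \frac{i \sqrt{10}}{61}$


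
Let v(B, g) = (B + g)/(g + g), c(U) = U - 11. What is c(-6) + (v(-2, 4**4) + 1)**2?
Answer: -967423/65536 ≈ -14.762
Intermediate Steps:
c(U) = -11 + U
v(B, g) = (B + g)/(2*g) (v(B, g) = (B + g)/((2*g)) = (B + g)*(1/(2*g)) = (B + g)/(2*g))
c(-6) + (v(-2, 4**4) + 1)**2 = (-11 - 6) + ((-2 + 4**4)/(2*(4**4)) + 1)**2 = -17 + ((1/2)*(-2 + 256)/256 + 1)**2 = -17 + ((1/2)*(1/256)*254 + 1)**2 = -17 + (127/256 + 1)**2 = -17 + (383/256)**2 = -17 + 146689/65536 = -967423/65536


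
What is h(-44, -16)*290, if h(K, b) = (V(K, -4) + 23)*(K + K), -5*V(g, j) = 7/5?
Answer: -2899072/5 ≈ -5.7981e+5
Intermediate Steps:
V(g, j) = -7/25 (V(g, j) = -7/(5*5) = -1/5*7/5 = -7/25)
h(K, b) = 1136*K/25 (h(K, b) = (-7/25 + 23)*(K + K) = 568*(2*K)/25 = 1136*K/25)
h(-44, -16)*290 = ((1136/25)*(-44))*290 = -49984/25*290 = -2899072/5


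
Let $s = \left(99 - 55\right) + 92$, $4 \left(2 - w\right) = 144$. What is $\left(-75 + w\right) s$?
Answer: $-14824$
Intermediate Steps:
$w = -34$ ($w = 2 - 36 = -34$)
$s = 136$ ($s = 44 + 92 = 136$)
$\left(-75 + w\right) s = \left(-75 - 34\right) 136 = \left(-109\right) 136 = -14824$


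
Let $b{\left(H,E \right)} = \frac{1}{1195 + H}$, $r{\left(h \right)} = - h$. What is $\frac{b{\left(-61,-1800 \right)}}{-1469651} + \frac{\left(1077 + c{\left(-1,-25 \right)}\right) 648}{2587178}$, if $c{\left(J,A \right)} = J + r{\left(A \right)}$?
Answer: $\frac{594510592995827}{2155875032675826} \approx 0.27576$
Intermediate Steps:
$c{\left(J,A \right)} = J - A$
$\frac{b{\left(-61,-1800 \right)}}{-1469651} + \frac{\left(1077 + c{\left(-1,-25 \right)}\right) 648}{2587178} = \frac{1}{\left(1195 - 61\right) \left(-1469651\right)} + \frac{\left(1077 - -24\right) 648}{2587178} = \frac{1}{1134} \left(- \frac{1}{1469651}\right) + \left(1077 + \left(-1 + 25\right)\right) 648 \cdot \frac{1}{2587178} = \frac{1}{1134} \left(- \frac{1}{1469651}\right) + \left(1077 + 24\right) 648 \cdot \frac{1}{2587178} = - \frac{1}{1666584234} + 1101 \cdot 648 \cdot \frac{1}{2587178} = - \frac{1}{1666584234} + 713448 \cdot \frac{1}{2587178} = - \frac{1}{1666584234} + \frac{356724}{1293589} = \frac{594510592995827}{2155875032675826}$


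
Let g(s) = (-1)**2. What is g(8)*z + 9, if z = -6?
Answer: 3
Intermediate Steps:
g(s) = 1
g(8)*z + 9 = 1*(-6) + 9 = -6 + 9 = 3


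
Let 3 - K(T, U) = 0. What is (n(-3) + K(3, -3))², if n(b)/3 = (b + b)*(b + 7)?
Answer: 4761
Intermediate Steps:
K(T, U) = 3 (K(T, U) = 3 - 1*0 = 3 + 0 = 3)
n(b) = 6*b*(7 + b) (n(b) = 3*((b + b)*(b + 7)) = 3*((2*b)*(7 + b)) = 3*(2*b*(7 + b)) = 6*b*(7 + b))
(n(-3) + K(3, -3))² = (6*(-3)*(7 - 3) + 3)² = (6*(-3)*4 + 3)² = (-72 + 3)² = (-69)² = 4761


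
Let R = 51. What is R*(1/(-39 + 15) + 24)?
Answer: 9775/8 ≈ 1221.9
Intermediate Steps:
R*(1/(-39 + 15) + 24) = 51*(1/(-39 + 15) + 24) = 51*(1/(-24) + 24) = 51*(-1/24 + 24) = 51*(575/24) = 9775/8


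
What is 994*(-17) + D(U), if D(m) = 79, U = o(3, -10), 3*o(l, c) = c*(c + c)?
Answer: -16819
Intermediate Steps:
o(l, c) = 2*c²/3 (o(l, c) = (c*(c + c))/3 = (c*(2*c))/3 = (2*c²)/3 = 2*c²/3)
U = 200/3 (U = (⅔)*(-10)² = (⅔)*100 = 200/3 ≈ 66.667)
994*(-17) + D(U) = 994*(-17) + 79 = -16898 + 79 = -16819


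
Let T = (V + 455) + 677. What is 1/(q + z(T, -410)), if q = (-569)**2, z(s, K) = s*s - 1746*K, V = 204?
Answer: 1/2824517 ≈ 3.5404e-7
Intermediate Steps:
T = 1336 (T = (204 + 455) + 677 = 659 + 677 = 1336)
z(s, K) = s**2 - 1746*K
q = 323761
1/(q + z(T, -410)) = 1/(323761 + (1336**2 - 1746*(-410))) = 1/(323761 + (1784896 + 715860)) = 1/(323761 + 2500756) = 1/2824517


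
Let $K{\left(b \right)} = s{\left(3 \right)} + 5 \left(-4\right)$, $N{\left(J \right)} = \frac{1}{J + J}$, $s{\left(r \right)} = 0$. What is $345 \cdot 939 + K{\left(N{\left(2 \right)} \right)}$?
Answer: $323935$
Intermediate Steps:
$N{\left(J \right)} = \frac{1}{2 J}$
$K{\left(b \right)} = -20$ ($K{\left(b \right)} = 0 + 5 \left(-4\right) = 0 - 20 = -20$)
$345 \cdot 939 + K{\left(N{\left(2 \right)} \right)} = 345 \cdot 939 - 20 = 323955 - 20 = 323935$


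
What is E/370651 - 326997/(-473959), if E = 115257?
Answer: 175828857510/175673377309 ≈ 1.0009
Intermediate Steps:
E/370651 - 326997/(-473959) = 115257/370651 - 326997/(-473959) = 115257*(1/370651) - 326997*(-1/473959) = 115257/370651 + 326997/473959 = 175828857510/175673377309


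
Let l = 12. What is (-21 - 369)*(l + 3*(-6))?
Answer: 2340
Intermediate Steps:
(-21 - 369)*(l + 3*(-6)) = (-21 - 369)*(12 + 3*(-6)) = -390*(12 - 18) = -390*(-6) = 2340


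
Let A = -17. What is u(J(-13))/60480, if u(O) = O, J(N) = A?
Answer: -17/60480 ≈ -0.00028108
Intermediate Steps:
J(N) = -17
u(J(-13))/60480 = -17/60480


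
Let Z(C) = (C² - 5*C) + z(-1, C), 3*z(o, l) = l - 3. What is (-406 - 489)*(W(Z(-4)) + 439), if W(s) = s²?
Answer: -12666040/9 ≈ -1.4073e+6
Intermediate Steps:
z(o, l) = -1 + l/3 (z(o, l) = (l - 3)/3 = (-3 + l)/3 = -1 + l/3)
Z(C) = -1 + C² - 14*C/3 (Z(C) = (C² - 5*C) + (-1 + C/3) = -1 + C² - 14*C/3)
(-406 - 489)*(W(Z(-4)) + 439) = (-406 - 489)*((-1 + (-4)² - 14/3*(-4))² + 439) = -895*((-1 + 16 + 56/3)² + 439) = -895*((101/3)² + 439) = -895*(10201/9 + 439) = -895*14152/9 = -12666040/9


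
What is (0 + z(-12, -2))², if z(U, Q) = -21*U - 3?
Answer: 62001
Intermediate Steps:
z(U, Q) = -3 - 21*U
(0 + z(-12, -2))² = (0 + (-3 - 21*(-12)))² = (0 + (-3 + 252))² = (0 + 249)² = 249² = 62001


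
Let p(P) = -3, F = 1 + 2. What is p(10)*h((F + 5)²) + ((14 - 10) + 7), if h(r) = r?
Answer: -181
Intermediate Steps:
F = 3
p(10)*h((F + 5)²) + ((14 - 10) + 7) = -3*(3 + 5)² + ((14 - 10) + 7) = -3*8² + (4 + 7) = -3*64 + 11 = -192 + 11 = -181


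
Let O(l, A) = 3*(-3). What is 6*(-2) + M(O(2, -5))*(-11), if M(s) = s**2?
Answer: -903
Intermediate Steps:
O(l, A) = -9
6*(-2) + M(O(2, -5))*(-11) = 6*(-2) + (-9)**2*(-11) = -12 + 81*(-11) = -12 - 891 = -903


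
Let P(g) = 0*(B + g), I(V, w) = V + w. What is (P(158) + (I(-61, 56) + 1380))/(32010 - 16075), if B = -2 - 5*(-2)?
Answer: 275/3187 ≈ 0.086288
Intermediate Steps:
B = 8 (B = -2 + 10 = 8)
P(g) = 0 (P(g) = 0*(8 + g) = 0)
(P(158) + (I(-61, 56) + 1380))/(32010 - 16075) = (0 + ((-61 + 56) + 1380))/(32010 - 16075) = (0 + (-5 + 1380))/15935 = (0 + 1375)*(1/15935) = 1375*(1/15935) = 275/3187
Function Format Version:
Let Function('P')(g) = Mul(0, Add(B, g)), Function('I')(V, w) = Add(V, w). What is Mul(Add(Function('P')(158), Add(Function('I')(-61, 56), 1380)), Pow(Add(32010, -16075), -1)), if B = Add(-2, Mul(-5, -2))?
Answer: Rational(275, 3187) ≈ 0.086288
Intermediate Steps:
B = 8 (B = Add(-2, 10) = 8)
Function('P')(g) = 0 (Function('P')(g) = Mul(0, Add(8, g)) = 0)
Mul(Add(Function('P')(158), Add(Function('I')(-61, 56), 1380)), Pow(Add(32010, -16075), -1)) = Mul(Add(0, Add(Add(-61, 56), 1380)), Pow(Add(32010, -16075), -1)) = Mul(Add(0, Add(-5, 1380)), Pow(15935, -1)) = Mul(Add(0, 1375), Rational(1, 15935)) = Mul(1375, Rational(1, 15935)) = Rational(275, 3187)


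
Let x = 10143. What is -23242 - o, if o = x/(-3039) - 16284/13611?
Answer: -106798952241/4595981 ≈ -23237.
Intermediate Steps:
o = -20838161/4595981 (o = 10143/(-3039) - 16284/13611 = 10143*(-1/3039) - 16284*1/13611 = -3381/1013 - 5428/4537 = -20838161/4595981 ≈ -4.5340)
-23242 - o = -23242 - 1*(-20838161/4595981) = -23242 + 20838161/4595981 = -106798952241/4595981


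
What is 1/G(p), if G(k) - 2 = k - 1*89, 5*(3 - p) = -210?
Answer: -1/42 ≈ -0.023810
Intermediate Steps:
p = 45 (p = 3 - ⅕*(-210) = 3 + 42 = 45)
G(k) = -87 + k (G(k) = 2 + (k - 1*89) = 2 + (k - 89) = 2 + (-89 + k) = -87 + k)
1/G(p) = 1/(-87 + 45) = 1/(-42) = -1/42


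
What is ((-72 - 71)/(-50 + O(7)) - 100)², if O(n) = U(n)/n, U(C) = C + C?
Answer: 21687649/2304 ≈ 9413.0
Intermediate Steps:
U(C) = 2*C
O(n) = 2 (O(n) = (2*n)/n = 2)
((-72 - 71)/(-50 + O(7)) - 100)² = ((-72 - 71)/(-50 + 2) - 100)² = (-143/(-48) - 100)² = (-143*(-1/48) - 100)² = (143/48 - 100)² = (-4657/48)² = 21687649/2304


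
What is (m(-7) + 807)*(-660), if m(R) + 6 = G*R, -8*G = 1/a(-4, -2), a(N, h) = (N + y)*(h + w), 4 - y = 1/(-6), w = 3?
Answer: -532125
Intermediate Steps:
y = 25/6 (y = 4 - 1/(-6) = 4 - 1*(-⅙) = 4 + ⅙ = 25/6 ≈ 4.1667)
a(N, h) = (3 + h)*(25/6 + N) (a(N, h) = (N + 25/6)*(h + 3) = (25/6 + N)*(3 + h) = (3 + h)*(25/6 + N))
G = -¾ (G = -1/(8*(25/2 + 3*(-4) + (25/6)*(-2) - 4*(-2))) = -1/(8*(25/2 - 12 - 25/3 + 8)) = -1/(8*⅙) = -⅛*6 = -¾ ≈ -0.75000)
m(R) = -6 - 3*R/4
(m(-7) + 807)*(-660) = ((-6 - ¾*(-7)) + 807)*(-660) = ((-6 + 21/4) + 807)*(-660) = (-¾ + 807)*(-660) = (3225/4)*(-660) = -532125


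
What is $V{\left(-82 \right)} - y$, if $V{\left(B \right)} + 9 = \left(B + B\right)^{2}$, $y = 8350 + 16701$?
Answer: $1836$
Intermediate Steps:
$y = 25051$
$V{\left(B \right)} = -9 + 4 B^{2}$ ($V{\left(B \right)} = -9 + \left(B + B\right)^{2} = -9 + \left(2 B\right)^{2} = -9 + 4 B^{2}$)
$V{\left(-82 \right)} - y = \left(-9 + 4 \left(-82\right)^{2}\right) - 25051 = \left(-9 + 4 \cdot 6724\right) - 25051 = \left(-9 + 26896\right) - 25051 = 26887 - 25051 = 1836$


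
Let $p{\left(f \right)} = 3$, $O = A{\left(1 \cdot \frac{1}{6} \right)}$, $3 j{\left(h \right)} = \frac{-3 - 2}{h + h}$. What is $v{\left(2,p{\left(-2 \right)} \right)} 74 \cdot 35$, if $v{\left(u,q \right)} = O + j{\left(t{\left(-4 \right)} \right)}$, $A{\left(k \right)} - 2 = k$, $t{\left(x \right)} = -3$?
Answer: $\frac{56980}{9} \approx 6331.1$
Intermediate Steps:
$j{\left(h \right)} = - \frac{5}{6 h}$ ($j{\left(h \right)} = \frac{\left(-3 - 2\right) \frac{1}{h + h}}{3} = \frac{\left(-5\right) \frac{1}{2 h}}{3} = \frac{\left(- \frac{5}{2}\right) \frac{1}{h}}{3} = - \frac{5}{6 h}$)
$A{\left(k \right)} = 2 + k$
$O = \frac{13}{6}$ ($O = 2 + 1 \cdot \frac{1}{6} = 2 + \frac{1}{6} = \frac{13}{6} \approx 2.1667$)
$v{\left(u,q \right)} = \frac{22}{9}$ ($v{\left(u,q \right)} = \frac{13}{6} - \frac{5}{6 \left(-3\right)} = \frac{13}{6} - - \frac{5}{18} = \frac{13}{6} + \frac{5}{18} = \frac{22}{9}$)
$v{\left(2,p{\left(-2 \right)} \right)} 74 \cdot 35 = \frac{22}{9} \cdot 74 \cdot 35 = \frac{1628}{9} \cdot 35 = \frac{56980}{9}$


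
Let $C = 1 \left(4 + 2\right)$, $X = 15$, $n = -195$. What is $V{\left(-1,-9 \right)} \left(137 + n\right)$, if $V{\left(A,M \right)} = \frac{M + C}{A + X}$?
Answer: $\frac{87}{7} \approx 12.429$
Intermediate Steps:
$C = 6$ ($C = 1 \cdot 6 = 6$)
$V{\left(A,M \right)} = \frac{6 + M}{15 + A}$ ($V{\left(A,M \right)} = \frac{M + 6}{A + 15} = \frac{6 + M}{15 + A}$)
$V{\left(-1,-9 \right)} \left(137 + n\right) = \frac{6 - 9}{15 - 1} \left(137 - 195\right) = \frac{1}{14} \left(-3\right) \left(-58\right) = \left(- \frac{3}{14}\right) \left(-58\right) = \frac{87}{7}$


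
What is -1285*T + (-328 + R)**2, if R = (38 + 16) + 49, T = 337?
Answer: -382420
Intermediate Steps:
R = 103 (R = 54 + 49 = 103)
-1285*T + (-328 + R)**2 = -1285*337 + (-328 + 103)**2 = -433045 + (-225)**2 = -433045 + 50625 = -382420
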